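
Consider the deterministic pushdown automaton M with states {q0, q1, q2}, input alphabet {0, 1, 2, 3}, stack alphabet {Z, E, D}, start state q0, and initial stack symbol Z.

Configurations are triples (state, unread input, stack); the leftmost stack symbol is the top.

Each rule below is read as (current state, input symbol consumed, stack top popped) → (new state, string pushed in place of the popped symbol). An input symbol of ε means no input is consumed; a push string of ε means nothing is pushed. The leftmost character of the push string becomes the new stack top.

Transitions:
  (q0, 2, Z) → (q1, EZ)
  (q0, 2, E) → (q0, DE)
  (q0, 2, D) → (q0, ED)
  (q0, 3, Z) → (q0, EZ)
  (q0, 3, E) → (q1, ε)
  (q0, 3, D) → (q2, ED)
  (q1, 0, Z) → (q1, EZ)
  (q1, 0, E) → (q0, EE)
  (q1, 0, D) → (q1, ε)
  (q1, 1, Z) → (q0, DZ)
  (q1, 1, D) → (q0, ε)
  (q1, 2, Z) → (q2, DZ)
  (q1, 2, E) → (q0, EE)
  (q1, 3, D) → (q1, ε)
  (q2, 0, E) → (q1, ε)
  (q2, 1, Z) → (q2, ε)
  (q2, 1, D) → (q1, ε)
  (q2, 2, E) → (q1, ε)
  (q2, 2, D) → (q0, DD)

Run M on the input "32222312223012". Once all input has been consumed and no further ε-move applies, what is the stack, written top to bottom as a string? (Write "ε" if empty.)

(q0, 32222312223012, Z) ⊢ (q0, 2222312223012, EZ) ⊢ (q0, 222312223012, DEZ) ⊢ (q0, 22312223012, EDEZ) ⊢ (q0, 2312223012, DEDEZ) ⊢ (q0, 312223012, EDEDEZ) ⊢ (q1, 12223012, DEDEZ) ⊢ (q0, 2223012, EDEZ) ⊢ (q0, 223012, DEDEZ) ⊢ (q0, 23012, EDEDEZ) ⊢ (q0, 3012, DEDEDEZ) ⊢ (q2, 012, EDEDEDEZ) ⊢ (q1, 12, DEDEDEZ) ⊢ (q0, 2, EDEDEZ) ⊢ (q0, ε, DEDEDEZ)
All input consumed in state q0 with stack DEDEDEZ.

DEDEDEZ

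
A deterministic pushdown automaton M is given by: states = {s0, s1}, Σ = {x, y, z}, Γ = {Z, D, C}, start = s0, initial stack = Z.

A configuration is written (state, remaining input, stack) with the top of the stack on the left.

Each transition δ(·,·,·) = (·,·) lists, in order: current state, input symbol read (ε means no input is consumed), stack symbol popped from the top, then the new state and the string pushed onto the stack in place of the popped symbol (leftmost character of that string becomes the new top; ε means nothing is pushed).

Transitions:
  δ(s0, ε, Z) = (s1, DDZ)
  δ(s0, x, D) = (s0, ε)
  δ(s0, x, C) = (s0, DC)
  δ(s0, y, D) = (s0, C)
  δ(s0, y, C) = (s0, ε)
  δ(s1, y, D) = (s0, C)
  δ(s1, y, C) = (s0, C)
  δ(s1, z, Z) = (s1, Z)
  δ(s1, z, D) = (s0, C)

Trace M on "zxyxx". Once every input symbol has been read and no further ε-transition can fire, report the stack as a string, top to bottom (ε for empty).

CCDZ

(s0, zxyxx, Z)
  ε-move, top Z: go to s1, push DDZ → (s1, zxyxx, DDZ)
  read z, top D: go to s0, push C → (s0, xyxx, CDZ)
  read x, top C: go to s0, push DC → (s0, yxx, DCDZ)
  read y, top D: go to s0, push C → (s0, xx, CCDZ)
  read x, top C: go to s0, push DC → (s0, x, DCCDZ)
  read x, top D: go to s0, push ε → (s0, ε, CCDZ)
All input consumed in state s0 with stack CCDZ.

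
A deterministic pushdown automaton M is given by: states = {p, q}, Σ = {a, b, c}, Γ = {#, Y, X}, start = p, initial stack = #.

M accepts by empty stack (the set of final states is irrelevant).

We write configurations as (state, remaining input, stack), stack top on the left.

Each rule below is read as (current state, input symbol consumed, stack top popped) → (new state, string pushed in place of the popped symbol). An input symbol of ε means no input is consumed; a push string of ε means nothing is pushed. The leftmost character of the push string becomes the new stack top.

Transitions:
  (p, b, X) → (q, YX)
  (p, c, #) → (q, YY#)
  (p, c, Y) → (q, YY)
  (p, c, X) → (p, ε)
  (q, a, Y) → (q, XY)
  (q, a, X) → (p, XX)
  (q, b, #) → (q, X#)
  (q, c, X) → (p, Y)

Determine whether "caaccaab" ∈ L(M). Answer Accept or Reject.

Reject

(p, caaccaab, #)
  read c, top #: go to q, push YY# → (q, aaccaab, YY#)
  read a, top Y: go to q, push XY → (q, accaab, XYY#)
  read a, top X: go to p, push XX → (p, ccaab, XXYY#)
  read c, top X: go to p, push ε → (p, caab, XYY#)
  read c, top X: go to p, push ε → (p, aab, YY#)
No transition applies at (p, aab, YY#); input not fully consumed.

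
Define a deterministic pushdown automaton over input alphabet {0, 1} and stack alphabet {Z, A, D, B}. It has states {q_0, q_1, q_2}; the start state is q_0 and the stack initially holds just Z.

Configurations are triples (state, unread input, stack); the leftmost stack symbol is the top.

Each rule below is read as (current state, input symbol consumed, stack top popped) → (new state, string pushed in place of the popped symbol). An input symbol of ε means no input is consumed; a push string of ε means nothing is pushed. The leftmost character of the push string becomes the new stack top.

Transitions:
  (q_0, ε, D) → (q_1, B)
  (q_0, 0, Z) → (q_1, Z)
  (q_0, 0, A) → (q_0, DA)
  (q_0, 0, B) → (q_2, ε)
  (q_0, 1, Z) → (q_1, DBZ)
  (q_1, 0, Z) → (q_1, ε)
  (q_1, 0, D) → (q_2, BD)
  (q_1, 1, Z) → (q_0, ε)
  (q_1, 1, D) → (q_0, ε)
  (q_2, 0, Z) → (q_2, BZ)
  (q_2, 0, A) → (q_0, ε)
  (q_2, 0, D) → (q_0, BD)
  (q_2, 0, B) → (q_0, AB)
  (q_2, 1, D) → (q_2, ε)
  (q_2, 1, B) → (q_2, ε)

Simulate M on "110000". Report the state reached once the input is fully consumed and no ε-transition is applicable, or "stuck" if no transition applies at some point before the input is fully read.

q_1

(q_0, 110000, Z) ⊢ (q_1, 10000, DBZ) ⊢ (q_0, 0000, BZ) ⊢ (q_2, 000, Z) ⊢ (q_2, 00, BZ) ⊢ (q_0, 0, ABZ) ⊢ (q_0, ε, DABZ) ⊢ (q_1, ε, BABZ)
All input consumed; M is in state q_1.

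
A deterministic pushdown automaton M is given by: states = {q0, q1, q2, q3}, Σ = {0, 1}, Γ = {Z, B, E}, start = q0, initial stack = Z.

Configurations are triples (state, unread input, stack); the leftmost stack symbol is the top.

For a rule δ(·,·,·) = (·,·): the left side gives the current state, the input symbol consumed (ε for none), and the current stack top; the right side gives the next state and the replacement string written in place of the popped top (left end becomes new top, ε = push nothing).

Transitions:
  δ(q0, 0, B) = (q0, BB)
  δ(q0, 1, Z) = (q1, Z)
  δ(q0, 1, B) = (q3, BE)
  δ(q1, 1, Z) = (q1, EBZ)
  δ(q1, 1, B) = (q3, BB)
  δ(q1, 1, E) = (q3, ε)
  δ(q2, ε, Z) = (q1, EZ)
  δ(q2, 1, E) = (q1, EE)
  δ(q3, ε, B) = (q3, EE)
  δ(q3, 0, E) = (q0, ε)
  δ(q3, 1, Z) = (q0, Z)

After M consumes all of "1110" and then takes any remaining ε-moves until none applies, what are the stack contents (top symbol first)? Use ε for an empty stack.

EZ

(q0, 1110, Z) ⊢ (q1, 110, Z) ⊢ (q1, 10, EBZ) ⊢ (q3, 0, BZ) ⊢ (q3, 0, EEZ) ⊢ (q0, ε, EZ)
All input consumed in state q0 with stack EZ.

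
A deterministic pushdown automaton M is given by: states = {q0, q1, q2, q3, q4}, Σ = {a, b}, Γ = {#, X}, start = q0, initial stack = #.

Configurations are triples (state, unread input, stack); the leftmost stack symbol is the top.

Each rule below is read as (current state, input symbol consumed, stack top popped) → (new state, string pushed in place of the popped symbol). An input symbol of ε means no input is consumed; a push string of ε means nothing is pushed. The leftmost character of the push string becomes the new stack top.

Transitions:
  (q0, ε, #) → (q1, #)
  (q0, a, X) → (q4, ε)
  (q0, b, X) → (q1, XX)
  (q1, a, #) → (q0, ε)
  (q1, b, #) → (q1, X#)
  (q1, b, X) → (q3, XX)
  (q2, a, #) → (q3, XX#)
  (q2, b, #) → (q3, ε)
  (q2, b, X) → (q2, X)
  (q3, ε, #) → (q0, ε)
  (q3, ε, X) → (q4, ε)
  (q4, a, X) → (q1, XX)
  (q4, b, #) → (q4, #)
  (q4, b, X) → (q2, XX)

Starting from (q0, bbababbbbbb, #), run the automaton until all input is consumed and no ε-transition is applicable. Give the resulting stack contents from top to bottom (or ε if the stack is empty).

XXXX#

(q0, bbababbbbbb, #) ⊢ (q1, bbababbbbbb, #) ⊢ (q1, bababbbbbb, X#) ⊢ (q3, ababbbbbb, XX#) ⊢ (q4, ababbbbbb, X#) ⊢ (q1, babbbbbb, XX#) ⊢ (q3, abbbbbb, XXX#) ⊢ (q4, abbbbbb, XX#) ⊢ (q1, bbbbbb, XXX#) ⊢ (q3, bbbbb, XXXX#) ⊢ (q4, bbbbb, XXX#) ⊢ (q2, bbbb, XXXX#) ⊢ (q2, bbb, XXXX#) ⊢ (q2, bb, XXXX#) ⊢ (q2, b, XXXX#) ⊢ (q2, ε, XXXX#)
All input consumed in state q2 with stack XXXX#.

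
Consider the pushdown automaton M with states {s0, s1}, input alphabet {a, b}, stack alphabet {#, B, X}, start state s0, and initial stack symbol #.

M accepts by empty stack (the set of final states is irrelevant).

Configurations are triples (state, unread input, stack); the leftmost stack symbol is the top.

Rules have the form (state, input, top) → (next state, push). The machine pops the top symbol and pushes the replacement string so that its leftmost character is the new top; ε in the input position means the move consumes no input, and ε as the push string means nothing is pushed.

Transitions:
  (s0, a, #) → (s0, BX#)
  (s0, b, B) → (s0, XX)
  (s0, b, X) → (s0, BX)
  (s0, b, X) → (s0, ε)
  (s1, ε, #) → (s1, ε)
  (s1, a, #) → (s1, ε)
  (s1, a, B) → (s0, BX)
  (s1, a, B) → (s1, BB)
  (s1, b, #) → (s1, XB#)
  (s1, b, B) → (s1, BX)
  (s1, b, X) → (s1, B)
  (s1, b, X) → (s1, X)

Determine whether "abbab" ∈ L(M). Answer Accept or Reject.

Reject

No computation consumes all input and empties the stack.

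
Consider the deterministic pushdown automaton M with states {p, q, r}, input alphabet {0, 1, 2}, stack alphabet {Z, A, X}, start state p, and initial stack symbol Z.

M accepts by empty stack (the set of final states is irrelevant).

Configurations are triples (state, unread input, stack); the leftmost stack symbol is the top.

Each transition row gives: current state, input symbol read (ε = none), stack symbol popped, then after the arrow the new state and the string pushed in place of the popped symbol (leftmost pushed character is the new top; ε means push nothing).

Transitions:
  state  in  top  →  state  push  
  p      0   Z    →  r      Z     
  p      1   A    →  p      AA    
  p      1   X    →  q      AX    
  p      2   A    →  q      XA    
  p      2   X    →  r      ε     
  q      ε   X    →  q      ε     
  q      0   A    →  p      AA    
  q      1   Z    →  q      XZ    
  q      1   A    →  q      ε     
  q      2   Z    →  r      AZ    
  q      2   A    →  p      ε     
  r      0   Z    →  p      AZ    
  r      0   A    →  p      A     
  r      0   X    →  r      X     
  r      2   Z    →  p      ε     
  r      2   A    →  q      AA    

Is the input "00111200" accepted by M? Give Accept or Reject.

(p, 00111200, Z)
  read 0, top Z: go to r, push Z → (r, 0111200, Z)
  read 0, top Z: go to p, push AZ → (p, 111200, AZ)
  read 1, top A: go to p, push AA → (p, 11200, AAZ)
  read 1, top A: go to p, push AA → (p, 1200, AAAZ)
  read 1, top A: go to p, push AA → (p, 200, AAAAZ)
  read 2, top A: go to q, push XA → (q, 00, XAAAAZ)
  ε-move, top X: go to q, push ε → (q, 00, AAAAZ)
  read 0, top A: go to p, push AA → (p, 0, AAAAAZ)
No transition applies at (p, 0, AAAAAZ); input not fully consumed.

Reject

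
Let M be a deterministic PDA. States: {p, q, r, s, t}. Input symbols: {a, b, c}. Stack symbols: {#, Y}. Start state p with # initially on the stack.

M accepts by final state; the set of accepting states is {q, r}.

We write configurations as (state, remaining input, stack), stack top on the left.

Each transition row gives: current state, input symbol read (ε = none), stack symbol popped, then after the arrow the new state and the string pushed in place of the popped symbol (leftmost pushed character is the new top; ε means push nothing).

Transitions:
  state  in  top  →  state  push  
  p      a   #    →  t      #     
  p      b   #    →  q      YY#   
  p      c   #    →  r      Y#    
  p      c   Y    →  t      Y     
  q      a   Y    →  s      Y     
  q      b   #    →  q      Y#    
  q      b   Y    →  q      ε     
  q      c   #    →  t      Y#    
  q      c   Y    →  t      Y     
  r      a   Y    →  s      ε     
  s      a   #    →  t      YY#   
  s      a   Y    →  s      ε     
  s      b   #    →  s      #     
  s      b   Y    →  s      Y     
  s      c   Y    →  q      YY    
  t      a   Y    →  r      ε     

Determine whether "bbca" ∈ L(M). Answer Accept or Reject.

(p, bbca, #) ⊢ (q, bca, YY#) ⊢ (q, ca, Y#) ⊢ (t, a, Y#) ⊢ (r, ε, #)
All input consumed; state r ∈ F.

Accept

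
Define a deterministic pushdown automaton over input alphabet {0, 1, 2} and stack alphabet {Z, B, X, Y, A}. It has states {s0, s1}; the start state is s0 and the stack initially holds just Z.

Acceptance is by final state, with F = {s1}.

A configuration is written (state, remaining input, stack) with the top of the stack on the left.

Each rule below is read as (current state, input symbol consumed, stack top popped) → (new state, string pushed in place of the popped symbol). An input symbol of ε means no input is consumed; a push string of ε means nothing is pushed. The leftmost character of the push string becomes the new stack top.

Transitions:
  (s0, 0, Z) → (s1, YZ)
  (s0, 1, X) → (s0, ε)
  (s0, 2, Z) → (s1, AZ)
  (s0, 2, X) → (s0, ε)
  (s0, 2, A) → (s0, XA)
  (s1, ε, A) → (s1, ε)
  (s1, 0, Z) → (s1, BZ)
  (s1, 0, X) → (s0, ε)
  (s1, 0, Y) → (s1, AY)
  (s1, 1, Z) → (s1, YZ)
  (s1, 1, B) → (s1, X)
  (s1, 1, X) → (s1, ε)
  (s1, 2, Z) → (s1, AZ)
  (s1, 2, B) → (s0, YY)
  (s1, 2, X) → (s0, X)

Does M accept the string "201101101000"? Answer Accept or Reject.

(s0, 201101101000, Z)
  read 2, top Z: go to s1, push AZ → (s1, 01101101000, AZ)
  ε-move, top A: go to s1, push ε → (s1, 01101101000, Z)
  read 0, top Z: go to s1, push BZ → (s1, 1101101000, BZ)
  read 1, top B: go to s1, push X → (s1, 101101000, XZ)
  read 1, top X: go to s1, push ε → (s1, 01101000, Z)
  read 0, top Z: go to s1, push BZ → (s1, 1101000, BZ)
  read 1, top B: go to s1, push X → (s1, 101000, XZ)
  read 1, top X: go to s1, push ε → (s1, 01000, Z)
  read 0, top Z: go to s1, push BZ → (s1, 1000, BZ)
  read 1, top B: go to s1, push X → (s1, 000, XZ)
  read 0, top X: go to s0, push ε → (s0, 00, Z)
  read 0, top Z: go to s1, push YZ → (s1, 0, YZ)
  read 0, top Y: go to s1, push AY → (s1, ε, AYZ)
All input consumed; state s1 ∈ F.

Accept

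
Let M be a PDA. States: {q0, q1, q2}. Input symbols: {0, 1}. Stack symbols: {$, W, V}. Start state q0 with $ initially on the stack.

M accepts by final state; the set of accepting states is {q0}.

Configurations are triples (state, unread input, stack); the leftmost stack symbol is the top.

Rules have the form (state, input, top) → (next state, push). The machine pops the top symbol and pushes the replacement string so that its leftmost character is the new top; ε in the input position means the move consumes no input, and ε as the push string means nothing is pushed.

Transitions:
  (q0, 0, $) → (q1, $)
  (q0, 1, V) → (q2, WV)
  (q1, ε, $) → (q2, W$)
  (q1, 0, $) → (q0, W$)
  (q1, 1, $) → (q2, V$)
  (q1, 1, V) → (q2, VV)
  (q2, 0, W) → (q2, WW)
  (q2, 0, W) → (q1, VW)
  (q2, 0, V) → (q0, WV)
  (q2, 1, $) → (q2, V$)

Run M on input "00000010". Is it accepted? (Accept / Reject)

Accept

One accepting computation: (q0, 00000010, $) ⊢ (q1, 0000010, $) ⊢ (q2, 0000010, W$) ⊢ (q2, 000010, WW$) ⊢ (q2, 00010, WWW$) ⊢ (q2, 0010, WWWW$) ⊢ (q2, 010, WWWWW$) ⊢ (q1, 10, VWWWWW$) ⊢ (q2, 0, VVWWWWW$) ⊢ (q0, ε, WVVWWWWW$)
All input consumed and state q0 ∈ F.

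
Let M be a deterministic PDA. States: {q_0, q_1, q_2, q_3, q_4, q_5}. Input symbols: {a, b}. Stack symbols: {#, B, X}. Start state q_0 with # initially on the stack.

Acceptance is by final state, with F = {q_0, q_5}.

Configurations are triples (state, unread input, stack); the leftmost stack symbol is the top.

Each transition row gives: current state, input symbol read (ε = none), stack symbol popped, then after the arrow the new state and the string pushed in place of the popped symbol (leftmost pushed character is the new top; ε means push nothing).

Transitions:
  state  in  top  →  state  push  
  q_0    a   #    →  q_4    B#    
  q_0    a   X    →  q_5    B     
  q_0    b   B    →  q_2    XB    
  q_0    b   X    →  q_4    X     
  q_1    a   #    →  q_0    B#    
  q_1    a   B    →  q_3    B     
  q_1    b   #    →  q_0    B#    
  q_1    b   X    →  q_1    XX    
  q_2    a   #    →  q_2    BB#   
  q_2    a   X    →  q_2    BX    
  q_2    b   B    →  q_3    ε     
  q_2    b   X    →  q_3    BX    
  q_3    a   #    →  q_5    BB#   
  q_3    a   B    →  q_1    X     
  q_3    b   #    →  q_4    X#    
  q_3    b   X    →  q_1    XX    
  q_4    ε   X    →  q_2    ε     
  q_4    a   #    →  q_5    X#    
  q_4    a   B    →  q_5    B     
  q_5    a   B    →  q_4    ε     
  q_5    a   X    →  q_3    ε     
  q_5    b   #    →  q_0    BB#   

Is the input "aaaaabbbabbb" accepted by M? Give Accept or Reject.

(q_0, aaaaabbbabbb, #)
  read a, top #: go to q_4, push B# → (q_4, aaaabbbabbb, B#)
  read a, top B: go to q_5, push B → (q_5, aaabbbabbb, B#)
  read a, top B: go to q_4, push ε → (q_4, aabbbabbb, #)
  read a, top #: go to q_5, push X# → (q_5, abbbabbb, X#)
  read a, top X: go to q_3, push ε → (q_3, bbbabbb, #)
  read b, top #: go to q_4, push X# → (q_4, bbabbb, X#)
  ε-move, top X: go to q_2, push ε → (q_2, bbabbb, #)
No transition applies at (q_2, bbabbb, #); input not fully consumed.

Reject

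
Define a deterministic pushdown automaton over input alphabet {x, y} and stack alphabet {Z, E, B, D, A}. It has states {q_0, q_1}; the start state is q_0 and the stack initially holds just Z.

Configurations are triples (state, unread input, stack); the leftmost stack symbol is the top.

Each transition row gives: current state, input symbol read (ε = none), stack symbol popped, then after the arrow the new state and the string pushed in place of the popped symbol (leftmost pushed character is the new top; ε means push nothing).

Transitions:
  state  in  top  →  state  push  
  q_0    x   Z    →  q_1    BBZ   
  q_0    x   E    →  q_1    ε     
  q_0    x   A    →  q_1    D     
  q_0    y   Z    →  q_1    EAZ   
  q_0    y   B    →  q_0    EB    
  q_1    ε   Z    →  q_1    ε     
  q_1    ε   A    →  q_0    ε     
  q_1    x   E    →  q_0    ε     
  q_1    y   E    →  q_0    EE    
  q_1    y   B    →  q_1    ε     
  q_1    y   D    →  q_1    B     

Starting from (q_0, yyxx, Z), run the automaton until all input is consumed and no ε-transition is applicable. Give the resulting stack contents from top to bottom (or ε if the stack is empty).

AZ

(q_0, yyxx, Z) ⊢ (q_1, yxx, EAZ) ⊢ (q_0, xx, EEAZ) ⊢ (q_1, x, EAZ) ⊢ (q_0, ε, AZ)
All input consumed in state q_0 with stack AZ.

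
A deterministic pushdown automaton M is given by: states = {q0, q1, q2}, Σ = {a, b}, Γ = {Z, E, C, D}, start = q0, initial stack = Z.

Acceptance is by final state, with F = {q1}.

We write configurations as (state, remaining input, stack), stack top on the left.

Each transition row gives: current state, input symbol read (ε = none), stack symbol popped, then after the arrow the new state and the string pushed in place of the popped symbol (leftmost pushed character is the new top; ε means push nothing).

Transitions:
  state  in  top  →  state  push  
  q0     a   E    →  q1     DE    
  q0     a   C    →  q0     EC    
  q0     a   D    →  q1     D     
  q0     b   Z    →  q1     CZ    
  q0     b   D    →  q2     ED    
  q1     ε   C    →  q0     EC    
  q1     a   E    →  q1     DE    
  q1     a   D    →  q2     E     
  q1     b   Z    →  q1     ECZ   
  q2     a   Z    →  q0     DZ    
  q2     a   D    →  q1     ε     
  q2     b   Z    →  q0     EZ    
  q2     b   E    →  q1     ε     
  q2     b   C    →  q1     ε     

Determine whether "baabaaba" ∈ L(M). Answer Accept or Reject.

Accept

(q0, baabaaba, Z)
  read b, top Z: go to q1, push CZ → (q1, aabaaba, CZ)
  ε-move, top C: go to q0, push EC → (q0, aabaaba, ECZ)
  read a, top E: go to q1, push DE → (q1, abaaba, DECZ)
  read a, top D: go to q2, push E → (q2, baaba, EECZ)
  read b, top E: go to q1, push ε → (q1, aaba, ECZ)
  read a, top E: go to q1, push DE → (q1, aba, DECZ)
  read a, top D: go to q2, push E → (q2, ba, EECZ)
  read b, top E: go to q1, push ε → (q1, a, ECZ)
  read a, top E: go to q1, push DE → (q1, ε, DECZ)
All input consumed; state q1 ∈ F.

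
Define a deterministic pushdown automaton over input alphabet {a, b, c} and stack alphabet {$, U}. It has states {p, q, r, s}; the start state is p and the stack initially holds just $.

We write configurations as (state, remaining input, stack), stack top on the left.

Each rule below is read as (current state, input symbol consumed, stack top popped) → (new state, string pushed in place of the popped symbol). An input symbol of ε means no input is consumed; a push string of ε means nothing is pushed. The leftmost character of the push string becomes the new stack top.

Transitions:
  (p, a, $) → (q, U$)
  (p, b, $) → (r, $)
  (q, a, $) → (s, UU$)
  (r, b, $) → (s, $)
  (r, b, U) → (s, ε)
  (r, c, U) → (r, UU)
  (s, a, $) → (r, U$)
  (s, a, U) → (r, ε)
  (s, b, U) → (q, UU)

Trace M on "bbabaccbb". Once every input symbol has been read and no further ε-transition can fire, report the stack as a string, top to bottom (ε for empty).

(p, bbabaccbb, $) ⊢ (r, babaccbb, $) ⊢ (s, abaccbb, $) ⊢ (r, baccbb, U$) ⊢ (s, accbb, $) ⊢ (r, ccbb, U$) ⊢ (r, cbb, UU$) ⊢ (r, bb, UUU$) ⊢ (s, b, UU$) ⊢ (q, ε, UUU$)
All input consumed in state q with stack UUU$.

UUU$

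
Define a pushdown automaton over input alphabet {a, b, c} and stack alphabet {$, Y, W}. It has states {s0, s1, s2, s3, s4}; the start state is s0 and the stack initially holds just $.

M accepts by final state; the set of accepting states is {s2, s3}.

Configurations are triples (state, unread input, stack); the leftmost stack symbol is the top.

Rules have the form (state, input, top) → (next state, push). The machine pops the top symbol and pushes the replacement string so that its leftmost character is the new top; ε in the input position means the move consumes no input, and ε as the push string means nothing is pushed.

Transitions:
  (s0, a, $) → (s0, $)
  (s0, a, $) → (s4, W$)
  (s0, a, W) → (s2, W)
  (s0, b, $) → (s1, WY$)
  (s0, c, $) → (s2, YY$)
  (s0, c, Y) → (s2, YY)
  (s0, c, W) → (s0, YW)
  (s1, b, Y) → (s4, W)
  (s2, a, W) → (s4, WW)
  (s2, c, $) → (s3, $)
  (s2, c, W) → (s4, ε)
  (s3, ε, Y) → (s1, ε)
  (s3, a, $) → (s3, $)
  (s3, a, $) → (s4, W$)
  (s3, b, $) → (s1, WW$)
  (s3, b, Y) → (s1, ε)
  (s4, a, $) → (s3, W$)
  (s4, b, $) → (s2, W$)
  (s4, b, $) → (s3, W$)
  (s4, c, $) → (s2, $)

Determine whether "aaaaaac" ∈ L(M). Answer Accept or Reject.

Accept

One accepting computation: (s0, aaaaaac, $) ⊢ (s0, aaaaac, $) ⊢ (s0, aaaac, $) ⊢ (s0, aaac, $) ⊢ (s0, aac, $) ⊢ (s0, ac, $) ⊢ (s0, c, $) ⊢ (s2, ε, YY$)
All input consumed and state s2 ∈ F.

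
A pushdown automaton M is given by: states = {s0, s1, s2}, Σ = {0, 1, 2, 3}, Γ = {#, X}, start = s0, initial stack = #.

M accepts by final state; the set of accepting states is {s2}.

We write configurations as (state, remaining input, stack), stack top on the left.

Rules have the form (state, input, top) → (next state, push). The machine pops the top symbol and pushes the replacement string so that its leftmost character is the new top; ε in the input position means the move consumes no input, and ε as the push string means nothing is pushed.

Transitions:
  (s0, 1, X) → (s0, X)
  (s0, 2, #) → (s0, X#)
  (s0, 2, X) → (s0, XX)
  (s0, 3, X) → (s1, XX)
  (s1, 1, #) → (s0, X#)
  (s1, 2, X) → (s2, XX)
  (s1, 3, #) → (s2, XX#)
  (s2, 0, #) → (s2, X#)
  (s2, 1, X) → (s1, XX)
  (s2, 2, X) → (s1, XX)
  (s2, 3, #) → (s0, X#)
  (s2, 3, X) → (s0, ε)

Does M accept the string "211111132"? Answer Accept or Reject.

One accepting computation: (s0, 211111132, #) ⊢ (s0, 11111132, X#) ⊢ (s0, 1111132, X#) ⊢ (s0, 111132, X#) ⊢ (s0, 11132, X#) ⊢ (s0, 1132, X#) ⊢ (s0, 132, X#) ⊢ (s0, 32, X#) ⊢ (s1, 2, XX#) ⊢ (s2, ε, XXX#)
All input consumed and state s2 ∈ F.

Accept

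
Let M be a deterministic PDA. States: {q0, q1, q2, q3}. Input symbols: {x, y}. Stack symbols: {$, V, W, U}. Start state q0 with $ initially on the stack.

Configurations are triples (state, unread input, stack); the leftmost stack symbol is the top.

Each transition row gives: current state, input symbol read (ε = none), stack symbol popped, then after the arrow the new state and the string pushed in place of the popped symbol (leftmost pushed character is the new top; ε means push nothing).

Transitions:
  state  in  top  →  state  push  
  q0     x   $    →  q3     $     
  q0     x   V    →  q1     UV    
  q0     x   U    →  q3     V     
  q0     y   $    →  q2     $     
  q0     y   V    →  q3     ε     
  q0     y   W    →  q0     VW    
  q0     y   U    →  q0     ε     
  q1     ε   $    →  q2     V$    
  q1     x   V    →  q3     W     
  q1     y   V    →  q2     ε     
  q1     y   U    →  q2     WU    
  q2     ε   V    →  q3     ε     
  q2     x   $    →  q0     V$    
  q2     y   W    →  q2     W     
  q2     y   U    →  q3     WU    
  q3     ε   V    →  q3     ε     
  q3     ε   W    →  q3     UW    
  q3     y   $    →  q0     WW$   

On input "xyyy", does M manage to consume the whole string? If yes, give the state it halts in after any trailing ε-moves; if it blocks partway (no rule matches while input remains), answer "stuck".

q3

(q0, xyyy, $)
  read x, top $: go to q3, push $ → (q3, yyy, $)
  read y, top $: go to q0, push WW$ → (q0, yy, WW$)
  read y, top W: go to q0, push VW → (q0, y, VWW$)
  read y, top V: go to q3, push ε → (q3, ε, WW$)
  ε-move, top W: go to q3, push UW → (q3, ε, UWW$)
All input consumed; M is in state q3.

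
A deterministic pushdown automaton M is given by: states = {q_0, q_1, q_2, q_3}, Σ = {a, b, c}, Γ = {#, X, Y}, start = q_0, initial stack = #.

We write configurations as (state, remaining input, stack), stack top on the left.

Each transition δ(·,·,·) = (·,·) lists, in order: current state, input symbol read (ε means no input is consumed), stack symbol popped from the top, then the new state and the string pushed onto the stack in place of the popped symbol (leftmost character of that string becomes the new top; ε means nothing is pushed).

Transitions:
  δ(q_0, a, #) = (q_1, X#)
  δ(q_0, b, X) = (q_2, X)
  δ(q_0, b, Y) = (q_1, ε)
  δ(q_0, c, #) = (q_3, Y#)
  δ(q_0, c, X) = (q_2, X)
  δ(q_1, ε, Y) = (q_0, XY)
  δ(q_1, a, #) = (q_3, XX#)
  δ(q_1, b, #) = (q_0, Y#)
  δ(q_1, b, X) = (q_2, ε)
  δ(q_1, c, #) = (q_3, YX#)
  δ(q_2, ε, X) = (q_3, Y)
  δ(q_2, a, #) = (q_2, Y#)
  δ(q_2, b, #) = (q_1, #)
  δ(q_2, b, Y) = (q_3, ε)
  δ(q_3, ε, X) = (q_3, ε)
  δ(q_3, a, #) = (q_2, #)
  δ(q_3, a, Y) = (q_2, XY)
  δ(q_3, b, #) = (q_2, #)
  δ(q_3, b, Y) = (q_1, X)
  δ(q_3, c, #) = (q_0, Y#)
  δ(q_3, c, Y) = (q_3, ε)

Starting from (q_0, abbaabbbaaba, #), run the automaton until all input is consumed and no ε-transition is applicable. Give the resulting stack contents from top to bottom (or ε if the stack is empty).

(q_0, abbaabbbaaba, #) ⊢ (q_1, bbaabbbaaba, X#) ⊢ (q_2, baabbbaaba, #) ⊢ (q_1, aabbbaaba, #) ⊢ (q_3, abbbaaba, XX#) ⊢ (q_3, abbbaaba, X#) ⊢ (q_3, abbbaaba, #) ⊢ (q_2, bbbaaba, #) ⊢ (q_1, bbaaba, #) ⊢ (q_0, baaba, Y#) ⊢ (q_1, aaba, #) ⊢ (q_3, aba, XX#) ⊢ (q_3, aba, X#) ⊢ (q_3, aba, #) ⊢ (q_2, ba, #) ⊢ (q_1, a, #) ⊢ (q_3, ε, XX#) ⊢ (q_3, ε, X#) ⊢ (q_3, ε, #)
All input consumed in state q_3 with stack #.

#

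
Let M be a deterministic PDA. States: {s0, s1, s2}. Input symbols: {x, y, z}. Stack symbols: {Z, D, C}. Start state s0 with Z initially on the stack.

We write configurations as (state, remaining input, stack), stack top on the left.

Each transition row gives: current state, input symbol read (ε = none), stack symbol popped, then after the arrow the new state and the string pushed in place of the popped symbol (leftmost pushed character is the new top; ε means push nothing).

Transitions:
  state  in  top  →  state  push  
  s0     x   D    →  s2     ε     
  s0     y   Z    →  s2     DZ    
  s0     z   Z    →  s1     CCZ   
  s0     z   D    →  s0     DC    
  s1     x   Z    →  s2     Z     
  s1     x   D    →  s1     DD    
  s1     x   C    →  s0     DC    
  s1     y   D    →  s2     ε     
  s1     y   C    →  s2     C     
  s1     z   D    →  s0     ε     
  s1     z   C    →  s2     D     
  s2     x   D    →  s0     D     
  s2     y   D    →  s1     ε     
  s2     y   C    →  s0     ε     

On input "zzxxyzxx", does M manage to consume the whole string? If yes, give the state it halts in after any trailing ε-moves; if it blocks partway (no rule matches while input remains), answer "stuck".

(s0, zzxxyzxx, Z)
  read z, top Z: go to s1, push CCZ → (s1, zxxyzxx, CCZ)
  read z, top C: go to s2, push D → (s2, xxyzxx, DCZ)
  read x, top D: go to s0, push D → (s0, xyzxx, DCZ)
  read x, top D: go to s2, push ε → (s2, yzxx, CZ)
  read y, top C: go to s0, push ε → (s0, zxx, Z)
  read z, top Z: go to s1, push CCZ → (s1, xx, CCZ)
  read x, top C: go to s0, push DC → (s0, x, DCCZ)
  read x, top D: go to s2, push ε → (s2, ε, CCZ)
All input consumed; M is in state s2.

s2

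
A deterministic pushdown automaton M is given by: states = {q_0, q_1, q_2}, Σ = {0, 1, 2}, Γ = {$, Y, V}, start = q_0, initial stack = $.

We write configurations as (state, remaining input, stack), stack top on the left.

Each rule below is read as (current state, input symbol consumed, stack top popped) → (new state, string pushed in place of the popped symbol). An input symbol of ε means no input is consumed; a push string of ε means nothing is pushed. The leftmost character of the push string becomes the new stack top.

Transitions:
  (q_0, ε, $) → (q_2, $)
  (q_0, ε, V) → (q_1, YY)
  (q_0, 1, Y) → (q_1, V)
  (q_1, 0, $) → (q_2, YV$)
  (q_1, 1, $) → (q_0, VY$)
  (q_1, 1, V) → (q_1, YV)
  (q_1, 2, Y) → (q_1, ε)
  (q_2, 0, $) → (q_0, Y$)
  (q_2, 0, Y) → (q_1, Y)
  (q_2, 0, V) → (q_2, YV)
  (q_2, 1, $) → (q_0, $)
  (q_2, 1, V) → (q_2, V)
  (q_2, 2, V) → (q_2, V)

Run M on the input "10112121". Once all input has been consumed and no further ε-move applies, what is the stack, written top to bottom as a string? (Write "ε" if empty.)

YV$

(q_0, 10112121, $)
  ε-move, top $: go to q_2, push $ → (q_2, 10112121, $)
  read 1, top $: go to q_0, push $ → (q_0, 0112121, $)
  ε-move, top $: go to q_2, push $ → (q_2, 0112121, $)
  read 0, top $: go to q_0, push Y$ → (q_0, 112121, Y$)
  read 1, top Y: go to q_1, push V → (q_1, 12121, V$)
  read 1, top V: go to q_1, push YV → (q_1, 2121, YV$)
  read 2, top Y: go to q_1, push ε → (q_1, 121, V$)
  read 1, top V: go to q_1, push YV → (q_1, 21, YV$)
  read 2, top Y: go to q_1, push ε → (q_1, 1, V$)
  read 1, top V: go to q_1, push YV → (q_1, ε, YV$)
All input consumed in state q_1 with stack YV$.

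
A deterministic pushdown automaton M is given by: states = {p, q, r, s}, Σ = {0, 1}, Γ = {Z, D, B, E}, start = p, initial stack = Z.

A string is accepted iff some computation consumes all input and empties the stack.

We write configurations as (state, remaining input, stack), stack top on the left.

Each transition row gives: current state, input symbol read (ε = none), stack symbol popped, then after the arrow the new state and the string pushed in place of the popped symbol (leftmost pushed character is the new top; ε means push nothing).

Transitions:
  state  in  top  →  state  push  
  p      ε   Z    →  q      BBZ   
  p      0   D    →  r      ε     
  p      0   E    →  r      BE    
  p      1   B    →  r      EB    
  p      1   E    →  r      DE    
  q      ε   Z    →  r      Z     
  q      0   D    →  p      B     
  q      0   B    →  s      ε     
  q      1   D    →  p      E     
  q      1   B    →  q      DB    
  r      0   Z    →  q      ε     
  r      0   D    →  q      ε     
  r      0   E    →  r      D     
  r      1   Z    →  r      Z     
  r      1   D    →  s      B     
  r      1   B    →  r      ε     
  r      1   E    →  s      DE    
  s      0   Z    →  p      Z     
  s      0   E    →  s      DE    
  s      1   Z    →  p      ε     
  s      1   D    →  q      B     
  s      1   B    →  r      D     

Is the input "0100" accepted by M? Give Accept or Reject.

(p, 0100, Z)
  ε-move, top Z: go to q, push BBZ → (q, 0100, BBZ)
  read 0, top B: go to s, push ε → (s, 100, BZ)
  read 1, top B: go to r, push D → (r, 00, DZ)
  read 0, top D: go to q, push ε → (q, 0, Z)
  ε-move, top Z: go to r, push Z → (r, 0, Z)
  read 0, top Z: go to q, push ε → (q, ε, ε)
All input consumed and the stack is empty.

Accept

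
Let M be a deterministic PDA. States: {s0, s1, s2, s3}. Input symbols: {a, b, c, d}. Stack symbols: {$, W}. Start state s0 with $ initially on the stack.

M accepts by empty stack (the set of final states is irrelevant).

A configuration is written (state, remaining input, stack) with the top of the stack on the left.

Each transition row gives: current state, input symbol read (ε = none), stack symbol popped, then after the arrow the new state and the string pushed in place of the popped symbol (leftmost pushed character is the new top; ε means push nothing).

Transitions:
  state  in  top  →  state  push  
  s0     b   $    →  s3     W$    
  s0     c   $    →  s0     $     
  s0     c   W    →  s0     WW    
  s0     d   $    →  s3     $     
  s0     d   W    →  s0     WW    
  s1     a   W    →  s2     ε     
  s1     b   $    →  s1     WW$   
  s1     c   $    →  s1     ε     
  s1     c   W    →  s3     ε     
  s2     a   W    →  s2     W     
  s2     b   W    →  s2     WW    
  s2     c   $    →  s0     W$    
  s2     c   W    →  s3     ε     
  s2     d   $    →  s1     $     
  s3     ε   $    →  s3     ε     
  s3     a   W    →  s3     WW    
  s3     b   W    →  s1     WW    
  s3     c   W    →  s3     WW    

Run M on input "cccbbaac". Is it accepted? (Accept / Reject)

(s0, cccbbaac, $)
  read c, top $: go to s0, push $ → (s0, ccbbaac, $)
  read c, top $: go to s0, push $ → (s0, cbbaac, $)
  read c, top $: go to s0, push $ → (s0, bbaac, $)
  read b, top $: go to s3, push W$ → (s3, baac, W$)
  read b, top W: go to s1, push WW → (s1, aac, WW$)
  read a, top W: go to s2, push ε → (s2, ac, W$)
  read a, top W: go to s2, push W → (s2, c, W$)
  read c, top W: go to s3, push ε → (s3, ε, $)
  ε-move, top $: go to s3, push ε → (s3, ε, ε)
All input consumed and the stack is empty.

Accept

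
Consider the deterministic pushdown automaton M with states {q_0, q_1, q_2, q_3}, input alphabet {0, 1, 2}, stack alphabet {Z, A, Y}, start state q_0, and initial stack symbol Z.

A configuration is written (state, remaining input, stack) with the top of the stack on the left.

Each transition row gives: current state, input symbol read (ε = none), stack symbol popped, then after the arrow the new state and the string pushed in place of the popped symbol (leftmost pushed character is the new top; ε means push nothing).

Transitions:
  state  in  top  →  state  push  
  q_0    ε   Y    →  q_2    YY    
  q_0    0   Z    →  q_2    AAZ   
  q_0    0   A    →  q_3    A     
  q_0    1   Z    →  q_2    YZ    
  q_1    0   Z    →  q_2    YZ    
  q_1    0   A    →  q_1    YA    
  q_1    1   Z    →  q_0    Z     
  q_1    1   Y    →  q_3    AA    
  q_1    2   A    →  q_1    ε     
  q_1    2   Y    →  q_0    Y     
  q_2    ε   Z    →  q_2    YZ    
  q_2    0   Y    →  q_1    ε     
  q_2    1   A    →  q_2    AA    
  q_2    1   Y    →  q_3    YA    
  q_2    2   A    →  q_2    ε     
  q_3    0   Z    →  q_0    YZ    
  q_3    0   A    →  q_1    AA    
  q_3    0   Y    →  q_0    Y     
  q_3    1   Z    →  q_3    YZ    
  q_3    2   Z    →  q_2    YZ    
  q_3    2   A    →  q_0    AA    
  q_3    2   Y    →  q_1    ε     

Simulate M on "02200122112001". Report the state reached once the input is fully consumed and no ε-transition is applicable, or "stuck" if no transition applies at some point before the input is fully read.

stuck

(q_0, 02200122112001, Z) ⊢ (q_2, 2200122112001, AAZ) ⊢ (q_2, 200122112001, AZ) ⊢ (q_2, 00122112001, Z) ⊢ (q_2, 00122112001, YZ) ⊢ (q_1, 0122112001, Z) ⊢ (q_2, 122112001, YZ) ⊢ (q_3, 22112001, YAZ) ⊢ (q_1, 2112001, AZ) ⊢ (q_1, 112001, Z) ⊢ (q_0, 12001, Z) ⊢ (q_2, 2001, YZ)
No transition for (q_2, 2, top Y); M blocks with input 2001 remaining.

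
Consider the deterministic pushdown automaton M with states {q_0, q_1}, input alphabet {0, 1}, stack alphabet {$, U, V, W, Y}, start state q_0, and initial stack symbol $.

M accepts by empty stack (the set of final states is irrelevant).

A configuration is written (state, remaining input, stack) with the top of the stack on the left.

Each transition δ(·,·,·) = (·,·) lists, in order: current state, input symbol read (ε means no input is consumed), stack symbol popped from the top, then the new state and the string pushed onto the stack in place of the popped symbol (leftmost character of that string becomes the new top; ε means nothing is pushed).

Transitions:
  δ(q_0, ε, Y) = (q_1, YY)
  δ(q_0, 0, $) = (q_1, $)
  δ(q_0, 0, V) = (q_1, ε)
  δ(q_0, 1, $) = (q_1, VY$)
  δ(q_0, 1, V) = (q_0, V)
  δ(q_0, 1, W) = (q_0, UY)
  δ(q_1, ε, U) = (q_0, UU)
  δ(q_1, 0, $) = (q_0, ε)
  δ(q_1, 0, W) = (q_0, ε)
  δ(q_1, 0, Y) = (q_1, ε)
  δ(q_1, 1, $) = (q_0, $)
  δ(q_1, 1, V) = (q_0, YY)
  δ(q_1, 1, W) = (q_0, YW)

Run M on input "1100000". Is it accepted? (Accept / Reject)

Accept

(q_0, 1100000, $) ⊢ (q_1, 100000, VY$) ⊢ (q_0, 00000, YYY$) ⊢ (q_1, 00000, YYYY$) ⊢ (q_1, 0000, YYY$) ⊢ (q_1, 000, YY$) ⊢ (q_1, 00, Y$) ⊢ (q_1, 0, $) ⊢ (q_0, ε, ε)
All input consumed and the stack is empty.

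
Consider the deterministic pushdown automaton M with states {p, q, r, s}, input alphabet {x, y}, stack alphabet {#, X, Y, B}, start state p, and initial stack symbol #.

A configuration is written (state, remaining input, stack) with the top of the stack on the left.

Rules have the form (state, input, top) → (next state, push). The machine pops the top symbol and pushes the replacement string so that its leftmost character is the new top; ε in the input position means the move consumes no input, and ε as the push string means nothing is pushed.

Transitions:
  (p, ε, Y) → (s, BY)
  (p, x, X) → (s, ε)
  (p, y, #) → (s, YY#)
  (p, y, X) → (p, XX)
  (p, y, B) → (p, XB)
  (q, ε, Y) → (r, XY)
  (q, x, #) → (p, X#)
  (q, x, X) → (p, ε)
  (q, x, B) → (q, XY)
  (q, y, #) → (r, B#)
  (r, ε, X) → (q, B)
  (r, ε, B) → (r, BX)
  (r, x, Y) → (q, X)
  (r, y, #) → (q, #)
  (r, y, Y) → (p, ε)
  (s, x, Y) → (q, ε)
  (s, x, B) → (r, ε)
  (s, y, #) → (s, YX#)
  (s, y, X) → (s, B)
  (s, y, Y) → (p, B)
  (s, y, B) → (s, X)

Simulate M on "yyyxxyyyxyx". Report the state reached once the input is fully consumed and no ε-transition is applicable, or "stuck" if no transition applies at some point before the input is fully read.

(p, yyyxxyyyxyx, #)
  read y, top #: go to s, push YY# → (s, yyxxyyyxyx, YY#)
  read y, top Y: go to p, push B → (p, yxxyyyxyx, BY#)
  read y, top B: go to p, push XB → (p, xxyyyxyx, XBY#)
  read x, top X: go to s, push ε → (s, xyyyxyx, BY#)
  read x, top B: go to r, push ε → (r, yyyxyx, Y#)
  read y, top Y: go to p, push ε → (p, yyxyx, #)
  read y, top #: go to s, push YY# → (s, yxyx, YY#)
  read y, top Y: go to p, push B → (p, xyx, BY#)
No transition for (p, x, top B); M blocks with input xyx remaining.

stuck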